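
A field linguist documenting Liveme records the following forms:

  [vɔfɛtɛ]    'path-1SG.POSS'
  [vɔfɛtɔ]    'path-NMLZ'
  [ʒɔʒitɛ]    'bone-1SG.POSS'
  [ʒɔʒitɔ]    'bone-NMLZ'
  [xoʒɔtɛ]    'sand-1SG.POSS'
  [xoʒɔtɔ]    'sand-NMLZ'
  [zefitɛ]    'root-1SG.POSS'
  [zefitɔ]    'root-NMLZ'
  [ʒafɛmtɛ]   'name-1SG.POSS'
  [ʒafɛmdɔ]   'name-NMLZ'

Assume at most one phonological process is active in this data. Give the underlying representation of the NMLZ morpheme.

The NMLZ suffix surfaces as [-dɔ] and [-tɔ], depending on the final segment of the stem.
By contrast the 1SG.POSS suffix keeps its initial [t] throughout — that segment must be underlying.
So the underlying form is /-dɔ/, and voiced stops become voiceless after a vowel.

/-dɔ/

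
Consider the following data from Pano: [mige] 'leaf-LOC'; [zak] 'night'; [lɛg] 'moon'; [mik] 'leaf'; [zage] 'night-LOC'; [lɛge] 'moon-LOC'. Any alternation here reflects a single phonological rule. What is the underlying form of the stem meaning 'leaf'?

/mik/

The root 'leaf' surfaces as [mik] and [mige], with a stem-final [k] ~ [g] alternation.
Compare 'moon', with invariant [g] in [lɛg] and [lɛge]: an analysis with underlying /g/ and a rule producing [k] in isolation would wrongly predict alternation here too.
The underlying segment must be /k/; voiceless stops become voiced between vowels, yielding [g] there.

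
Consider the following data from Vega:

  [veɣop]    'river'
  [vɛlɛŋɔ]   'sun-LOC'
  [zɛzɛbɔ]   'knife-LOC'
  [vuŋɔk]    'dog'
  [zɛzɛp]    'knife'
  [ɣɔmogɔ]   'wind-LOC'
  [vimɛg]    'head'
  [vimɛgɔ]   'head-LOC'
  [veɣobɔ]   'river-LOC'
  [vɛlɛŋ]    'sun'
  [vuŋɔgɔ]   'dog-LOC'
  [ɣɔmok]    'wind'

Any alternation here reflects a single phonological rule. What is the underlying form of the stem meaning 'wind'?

In [ɣɔmogɔ] and [ɣɔmok] the final segment of 'wind' alternates: [g] ~ [k].
But 'head' keeps [g] in both environments ([vimɛgɔ], [vimɛg]), so there is no rule changing /g/ to [k] in isolation.
Therefore /k/ is basic and [g] is derived by intervocalic voicing (voiceless stops become voiced between vowels).

/ɣɔmok/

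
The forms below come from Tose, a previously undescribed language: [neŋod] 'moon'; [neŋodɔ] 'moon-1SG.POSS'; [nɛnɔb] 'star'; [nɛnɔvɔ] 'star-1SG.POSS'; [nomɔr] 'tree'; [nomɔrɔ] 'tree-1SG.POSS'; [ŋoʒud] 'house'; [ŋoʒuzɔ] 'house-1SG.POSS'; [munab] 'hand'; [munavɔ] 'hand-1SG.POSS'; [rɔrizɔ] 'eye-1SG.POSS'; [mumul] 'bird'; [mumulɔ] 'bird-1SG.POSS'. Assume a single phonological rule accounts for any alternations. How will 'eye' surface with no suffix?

[rɔrid]

In [ŋoʒud] and [ŋoʒuzɔ] the final segment of 'house' alternates: [d] ~ [z].
But 'moon' keeps [d] in both environments ([neŋod], [neŋodɔ]), so there is no rule changing /d/ to [z] before the 1SG.POSS suffix.
So /z/ is underlying, and a rule of word-final hardening — voiced fricatives become stops word-finally — gives [d].
From [rɔrizɔ] the stem 'eye' is /rɔriz/; word-finally this yields [rɔrid].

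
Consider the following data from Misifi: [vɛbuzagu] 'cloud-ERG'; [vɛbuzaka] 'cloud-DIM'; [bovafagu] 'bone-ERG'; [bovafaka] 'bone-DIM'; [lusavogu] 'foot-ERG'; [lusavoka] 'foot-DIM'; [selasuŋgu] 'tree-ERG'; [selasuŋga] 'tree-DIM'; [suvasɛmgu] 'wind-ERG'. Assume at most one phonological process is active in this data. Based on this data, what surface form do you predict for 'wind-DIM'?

[suvasɛmga]

The DIM suffix surfaces as [-ga] and [-ka], depending on the final segment of the stem.
The ERG suffix, which begins with [g], is invariant after every stem; so [g] is not altered by any rule here.
The DIM suffix is therefore /-ka/ underlyingly, with post-nasal voicing: voiceless stops become voiced after a nasal.
After 'wind', which ends in a nasal, the suffix surfaces as [-ga], giving [suvasɛmga].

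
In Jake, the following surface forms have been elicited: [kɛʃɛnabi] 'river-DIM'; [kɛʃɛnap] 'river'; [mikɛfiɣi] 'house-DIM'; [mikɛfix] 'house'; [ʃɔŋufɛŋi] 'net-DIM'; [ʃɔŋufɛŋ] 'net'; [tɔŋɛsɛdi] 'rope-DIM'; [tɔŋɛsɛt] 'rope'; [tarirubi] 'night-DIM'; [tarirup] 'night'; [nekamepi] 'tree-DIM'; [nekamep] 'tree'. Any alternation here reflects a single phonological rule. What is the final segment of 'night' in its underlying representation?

/b/

The stem for 'night' ends in [b] in [tarirubi] but [p] in [tarirup].
Compare 'tree', with invariant [p] in [nekamepi] and [nekamep]: an analysis with underlying /p/ and a rule producing [b] before the DIM suffix would wrongly predict alternation here too.
The alternation reflects word-final obstruent devoicing: voiced obstruents become voiceless word-finally. /b/ is underlying.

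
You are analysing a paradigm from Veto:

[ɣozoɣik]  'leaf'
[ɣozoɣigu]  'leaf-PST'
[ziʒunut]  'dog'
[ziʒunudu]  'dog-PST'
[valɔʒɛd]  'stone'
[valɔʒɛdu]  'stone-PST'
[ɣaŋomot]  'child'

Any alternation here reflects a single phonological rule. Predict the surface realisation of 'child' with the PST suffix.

The stem for 'dog' ends in [t] in [ziʒunut] but [d] in [ziʒunudu].
The stem 'stone' ([valɔʒɛd], [valɔʒɛdu]) shows [d] unchanged in both environments, so [d] cannot be basic with [t] derived in isolation.
Therefore /t/ is basic and [d] is derived by intervocalic voicing (voiceless stops become voiced between vowels).
The one attested form of 'child', [ɣaŋomot], shows underlying /ɣaŋomot/. Applying the same rule between vowels gives [ɣaŋomodu].

[ɣaŋomodu]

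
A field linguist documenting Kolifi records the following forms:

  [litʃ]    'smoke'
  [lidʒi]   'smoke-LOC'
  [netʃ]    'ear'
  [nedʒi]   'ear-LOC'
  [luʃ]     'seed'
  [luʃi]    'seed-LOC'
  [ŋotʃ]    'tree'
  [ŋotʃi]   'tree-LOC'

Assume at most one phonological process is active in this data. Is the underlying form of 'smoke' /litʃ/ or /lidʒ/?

/lidʒ/

The root 'smoke' surfaces as [litʃ] and [lidʒi], with a stem-final [tʃ] ~ [dʒ] alternation.
Compare 'tree', with invariant [tʃ] in [ŋotʃ] and [ŋotʃi]: an analysis with underlying /tʃ/ and a rule producing [dʒ] before the LOC suffix would wrongly predict alternation here too.
Therefore /dʒ/ is basic and [tʃ] is derived by word-final obstruent devoicing (voiced obstruents become voiceless word-finally).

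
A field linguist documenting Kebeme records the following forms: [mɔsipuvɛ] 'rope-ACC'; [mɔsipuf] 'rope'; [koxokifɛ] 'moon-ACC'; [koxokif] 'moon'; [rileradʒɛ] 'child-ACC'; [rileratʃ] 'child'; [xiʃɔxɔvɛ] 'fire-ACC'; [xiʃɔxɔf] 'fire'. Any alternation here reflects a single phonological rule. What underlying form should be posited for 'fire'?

The root 'fire' surfaces as [xiʃɔxɔvɛ] and [xiʃɔxɔf], with a stem-final [v] ~ [f] alternation.
The stem 'moon' ([koxokifɛ], [koxokif]) shows [f] unchanged in both environments, so [f] cannot be basic with [v] derived before the ACC suffix.
The alternation reflects word-final obstruent devoicing: voiced obstruents become voiceless word-finally. /v/ is underlying.
The underlying form of 'fire' is therefore /xiʃɔxɔv/.

/xiʃɔxɔv/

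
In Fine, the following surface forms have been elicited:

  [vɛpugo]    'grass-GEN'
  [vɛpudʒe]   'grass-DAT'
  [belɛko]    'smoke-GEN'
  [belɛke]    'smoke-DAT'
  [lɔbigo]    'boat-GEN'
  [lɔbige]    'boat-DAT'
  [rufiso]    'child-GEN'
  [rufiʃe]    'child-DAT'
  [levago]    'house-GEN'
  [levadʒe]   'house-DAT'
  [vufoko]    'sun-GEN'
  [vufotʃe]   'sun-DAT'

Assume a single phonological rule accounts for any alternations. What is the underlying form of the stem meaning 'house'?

'house' shows [g] ~ [dʒ] at the end of the stem ([levago] vs [levadʒe]).
But 'boat' keeps [g] in both environments ([lɔbigo], [lɔbige]), so there is no rule changing /g/ to [dʒ] before the DAT suffix.
The alternation reflects depalatalization: palato-alveolar /tʃ/, /dʒ/ and /ʃ/ become [k], [g] and [s] when no front vowel follows. /dʒ/ is underlying.
So 'house' = /levadʒ/.

/levadʒ/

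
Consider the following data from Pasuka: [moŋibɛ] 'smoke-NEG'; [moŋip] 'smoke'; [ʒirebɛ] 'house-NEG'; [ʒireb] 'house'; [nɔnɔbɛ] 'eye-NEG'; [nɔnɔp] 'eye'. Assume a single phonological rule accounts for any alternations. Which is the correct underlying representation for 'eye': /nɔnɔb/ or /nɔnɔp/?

/nɔnɔp/

In [nɔnɔbɛ] and [nɔnɔp] the final segment of 'eye' alternates: [b] ~ [p].
The stem 'house' ([ʒirebɛ], [ʒireb]) shows [b] unchanged in both environments, so [b] cannot be basic with [p] derived in isolation.
The alternation reflects intervocalic voicing: voiceless stops become voiced between vowels. /p/ is underlying.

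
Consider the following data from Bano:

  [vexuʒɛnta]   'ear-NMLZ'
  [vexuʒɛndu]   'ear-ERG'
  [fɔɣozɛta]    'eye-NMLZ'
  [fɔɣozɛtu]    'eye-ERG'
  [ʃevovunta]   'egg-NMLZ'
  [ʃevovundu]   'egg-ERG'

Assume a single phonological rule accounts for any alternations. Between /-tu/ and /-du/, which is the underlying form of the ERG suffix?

/-du/

The ERG morpheme has two allomorphs, [-du] and [-tu].
The NMLZ suffix, which begins with [t], is invariant after every stem; so [t] is not altered by any rule here.
The ERG suffix is therefore /-du/ underlyingly, with post-vocalic devoicing: voiced stops become voiceless after a vowel.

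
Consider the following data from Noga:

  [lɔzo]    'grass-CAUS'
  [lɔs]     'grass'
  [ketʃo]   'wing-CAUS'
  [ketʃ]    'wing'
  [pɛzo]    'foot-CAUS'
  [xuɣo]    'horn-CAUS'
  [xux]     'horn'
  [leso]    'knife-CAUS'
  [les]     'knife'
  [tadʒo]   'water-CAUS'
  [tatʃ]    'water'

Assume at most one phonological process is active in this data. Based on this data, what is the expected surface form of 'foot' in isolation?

The root 'grass' surfaces as [lɔzo] and [lɔs], with a stem-final [z] ~ [s] alternation.
Compare 'knife', with invariant [s] in [leso] and [les]: an analysis with underlying /s/ and a rule producing [z] before the CAUS suffix would wrongly predict alternation here too.
The underlying segment must be /z/; voiced obstruents become voiceless word-finally, yielding [s] there.
The one attested form of 'foot', [pɛzo], shows underlying /pɛz/. Applying the same rule word-finally gives [pɛs].

[pɛs]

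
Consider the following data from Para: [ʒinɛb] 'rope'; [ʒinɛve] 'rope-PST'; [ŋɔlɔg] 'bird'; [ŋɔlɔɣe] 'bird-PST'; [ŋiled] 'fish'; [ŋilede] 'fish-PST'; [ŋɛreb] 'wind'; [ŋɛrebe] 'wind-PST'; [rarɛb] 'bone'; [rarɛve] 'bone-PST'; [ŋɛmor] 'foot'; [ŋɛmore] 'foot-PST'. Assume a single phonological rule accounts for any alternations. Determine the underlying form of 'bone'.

The root 'bone' surfaces as [rarɛb] and [rarɛve], with a stem-final [b] ~ [v] alternation.
But 'wind' keeps [b] in both environments ([ŋɛreb], [ŋɛrebe]), so there is no rule changing /b/ to [v] before the PST suffix.
So /v/ is underlying, and a rule of word-final hardening — voiced fricatives become stops word-finally — gives [b].
The underlying form of 'bone' is therefore /rarɛv/.

/rarɛv/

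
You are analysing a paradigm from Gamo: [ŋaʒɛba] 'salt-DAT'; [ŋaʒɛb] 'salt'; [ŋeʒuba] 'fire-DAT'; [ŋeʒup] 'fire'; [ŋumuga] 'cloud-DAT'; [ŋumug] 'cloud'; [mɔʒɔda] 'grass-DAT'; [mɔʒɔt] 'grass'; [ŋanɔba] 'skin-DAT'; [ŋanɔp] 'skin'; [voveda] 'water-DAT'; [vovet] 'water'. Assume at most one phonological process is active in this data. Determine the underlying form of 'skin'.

The root 'skin' surfaces as [ŋanɔba] and [ŋanɔp], with a stem-final [b] ~ [p] alternation.
Compare 'salt', with invariant [b] in [ŋaʒɛba] and [ŋaʒɛb]: an analysis with underlying /b/ and a rule producing [p] in isolation would wrongly predict alternation here too.
Therefore /p/ is basic and [b] is derived by intervocalic voicing (voiceless stops become voiced between vowels).
So 'skin' = /ŋanɔp/.

/ŋanɔp/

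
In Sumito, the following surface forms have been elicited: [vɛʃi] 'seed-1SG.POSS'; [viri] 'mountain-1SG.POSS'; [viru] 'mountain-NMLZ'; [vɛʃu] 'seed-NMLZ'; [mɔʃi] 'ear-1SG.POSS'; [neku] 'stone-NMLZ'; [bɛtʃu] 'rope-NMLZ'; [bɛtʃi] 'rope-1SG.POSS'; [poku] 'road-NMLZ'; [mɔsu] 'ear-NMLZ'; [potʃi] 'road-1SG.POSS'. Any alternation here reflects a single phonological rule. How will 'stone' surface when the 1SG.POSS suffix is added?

In [potʃi] and [poku] the final segment of 'road' alternates: [tʃ] ~ [k].
If /tʃ/ were underlying and a rule turned it into [k] before the NMLZ suffix, 'rope' would also alternate; but it has [tʃ] in both [bɛtʃi] and [bɛtʃu].
The underlying segment must be /k/; /k/ and /s/ become palato-alveolar [tʃ] and [ʃ] before a front vowel, yielding [tʃ] there.
The one attested form of 'stone', [neku], shows underlying /nek/. Applying the same rule before a front vowel gives [netʃi].

[netʃi]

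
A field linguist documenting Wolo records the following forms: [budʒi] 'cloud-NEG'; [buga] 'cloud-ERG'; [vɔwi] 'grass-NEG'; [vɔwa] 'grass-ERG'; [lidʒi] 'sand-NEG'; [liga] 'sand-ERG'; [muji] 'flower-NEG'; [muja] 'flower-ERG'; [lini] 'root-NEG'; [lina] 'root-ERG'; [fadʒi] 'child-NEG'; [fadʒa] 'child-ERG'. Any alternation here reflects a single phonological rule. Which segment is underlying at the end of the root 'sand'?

/g/

The root 'sand' surfaces as [lidʒi] and [liga], with a stem-final [dʒ] ~ [g] alternation.
Compare 'child', with invariant [dʒ] in [fadʒi] and [fadʒa]: an analysis with underlying /dʒ/ and a rule producing [g] before the ERG suffix would wrongly predict alternation here too.
So /g/ is underlying, and a rule of palatalization before a front vowel — /g/ becomes palato-alveolar [dʒ] before a front vowel — gives [dʒ].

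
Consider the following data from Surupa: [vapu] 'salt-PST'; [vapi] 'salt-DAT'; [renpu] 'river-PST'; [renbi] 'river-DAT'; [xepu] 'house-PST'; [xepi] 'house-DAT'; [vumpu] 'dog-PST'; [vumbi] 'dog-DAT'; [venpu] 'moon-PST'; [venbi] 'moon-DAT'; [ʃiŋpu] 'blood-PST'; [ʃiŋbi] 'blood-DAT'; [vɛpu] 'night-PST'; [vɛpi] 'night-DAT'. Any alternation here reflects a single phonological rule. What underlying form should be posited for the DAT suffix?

/-bi/

The DAT morpheme has two allomorphs, [-bi] and [-pi].
The PST suffix, which begins with [p], is invariant after every stem; so [p] is not altered by any rule here.
So the underlying form is /-bi/, and voiced stops become voiceless after a vowel.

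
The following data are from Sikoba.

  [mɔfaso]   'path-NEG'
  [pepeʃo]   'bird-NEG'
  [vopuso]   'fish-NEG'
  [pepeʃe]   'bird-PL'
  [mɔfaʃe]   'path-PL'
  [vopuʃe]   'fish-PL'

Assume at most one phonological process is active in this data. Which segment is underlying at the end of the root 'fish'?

The root 'fish' surfaces as [vopuso] and [vopuʃe], with a stem-final [s] ~ [ʃ] alternation.
Compare 'bird', with invariant [ʃ] in [pepeʃo] and [pepeʃe]: an analysis with underlying /ʃ/ and a rule producing [s] before the NEG suffix would wrongly predict alternation here too.
So /s/ is underlying, and a rule of palatalization before a front vowel — /s/ becomes palato-alveolar [ʃ] before a front vowel — gives [ʃ].

/s/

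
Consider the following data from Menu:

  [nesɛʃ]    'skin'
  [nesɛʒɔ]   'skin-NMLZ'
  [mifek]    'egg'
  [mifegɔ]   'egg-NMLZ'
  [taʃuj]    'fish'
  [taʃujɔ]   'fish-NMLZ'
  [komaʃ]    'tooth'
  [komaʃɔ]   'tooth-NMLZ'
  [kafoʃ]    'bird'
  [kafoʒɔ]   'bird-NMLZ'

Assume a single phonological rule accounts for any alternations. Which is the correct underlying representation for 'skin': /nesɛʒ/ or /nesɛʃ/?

/nesɛʒ/

'skin' shows [ʃ] ~ [ʒ] at the end of the stem ([nesɛʃ] vs [nesɛʒɔ]).
If /ʃ/ were underlying and a rule turned it into [ʒ] before the NMLZ suffix, 'tooth' would also alternate; but it has [ʃ] in both [komaʃ] and [komaʃɔ].
The underlying segment must be /ʒ/; voiced obstruents become voiceless word-finally, yielding [ʃ] there.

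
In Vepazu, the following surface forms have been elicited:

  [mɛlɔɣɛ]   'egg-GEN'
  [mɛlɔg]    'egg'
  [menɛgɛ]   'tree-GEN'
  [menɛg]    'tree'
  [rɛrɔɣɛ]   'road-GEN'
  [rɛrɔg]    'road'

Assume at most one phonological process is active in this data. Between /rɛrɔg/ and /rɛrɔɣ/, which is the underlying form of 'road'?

/rɛrɔɣ/

The stem for 'road' ends in [ɣ] in [rɛrɔɣɛ] but [g] in [rɛrɔg].
Compare 'tree', with invariant [g] in [menɛgɛ] and [menɛg]: an analysis with underlying /g/ and a rule producing [ɣ] before the GEN suffix would wrongly predict alternation here too.
The alternation reflects word-final hardening: voiced fricatives become stops word-finally. /ɣ/ is underlying.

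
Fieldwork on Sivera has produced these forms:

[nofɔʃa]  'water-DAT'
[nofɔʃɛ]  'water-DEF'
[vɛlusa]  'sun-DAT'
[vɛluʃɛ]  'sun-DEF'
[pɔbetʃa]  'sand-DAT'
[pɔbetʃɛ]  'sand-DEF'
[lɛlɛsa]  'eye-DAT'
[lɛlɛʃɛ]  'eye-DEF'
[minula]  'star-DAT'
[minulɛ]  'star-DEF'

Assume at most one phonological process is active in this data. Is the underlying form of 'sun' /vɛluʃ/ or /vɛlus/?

The stem for 'sun' ends in [s] in [vɛlusa] but [ʃ] in [vɛluʃɛ].
The stem 'water' ([nofɔʃa], [nofɔʃɛ]) shows [ʃ] unchanged in both environments, so [ʃ] cannot be basic with [s] derived before the DAT suffix.
Therefore /s/ is basic and [ʃ] is derived by palatalization before a front vowel (/s/ becomes palato-alveolar [ʃ] before a front vowel).

/vɛlus/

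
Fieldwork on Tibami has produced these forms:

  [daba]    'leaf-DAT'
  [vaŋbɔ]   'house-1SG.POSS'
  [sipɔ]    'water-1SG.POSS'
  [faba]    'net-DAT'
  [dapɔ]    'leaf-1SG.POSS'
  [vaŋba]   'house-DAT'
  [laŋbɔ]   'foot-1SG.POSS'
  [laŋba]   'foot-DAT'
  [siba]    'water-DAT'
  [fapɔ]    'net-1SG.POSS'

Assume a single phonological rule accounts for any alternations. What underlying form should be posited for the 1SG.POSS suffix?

The 1SG.POSS morpheme has two allomorphs, [-bɔ] and [-pɔ].
By contrast the DAT suffix keeps its initial [b] throughout — that segment must be underlying.
So the underlying form is /-pɔ/, and voiceless stops become voiced after a nasal.

/-pɔ/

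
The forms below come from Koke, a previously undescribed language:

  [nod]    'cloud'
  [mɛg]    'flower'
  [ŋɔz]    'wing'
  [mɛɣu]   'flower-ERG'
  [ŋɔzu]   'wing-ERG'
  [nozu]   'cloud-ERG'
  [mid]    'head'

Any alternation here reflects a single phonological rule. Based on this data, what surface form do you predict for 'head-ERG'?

The root 'cloud' surfaces as [nozu] and [nod], with a stem-final [z] ~ [d] alternation.
But 'wing' keeps [z] in both environments ([ŋɔzu], [ŋɔz]), so there is no rule changing /z/ to [d] in isolation.
The alternation reflects intervocalic spirantization: voiced stops become fricatives between vowels. /d/ is underlying.
From [mid] the stem 'head' is /mid/; between vowels this yields [mizu].

[mizu]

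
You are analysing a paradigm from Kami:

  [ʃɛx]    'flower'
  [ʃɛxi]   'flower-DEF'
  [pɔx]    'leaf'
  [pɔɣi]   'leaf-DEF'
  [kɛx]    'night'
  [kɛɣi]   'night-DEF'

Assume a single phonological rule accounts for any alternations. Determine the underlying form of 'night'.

/kɛɣ/

The stem for 'night' ends in [x] in [kɛx] but [ɣ] in [kɛɣi].
If /x/ were underlying and a rule turned it into [ɣ] before the DEF suffix, 'flower' would also alternate; but it has [x] in both [ʃɛx] and [ʃɛxi].
Therefore /ɣ/ is basic and [x] is derived by word-final obstruent devoicing (voiced obstruents become voiceless word-finally).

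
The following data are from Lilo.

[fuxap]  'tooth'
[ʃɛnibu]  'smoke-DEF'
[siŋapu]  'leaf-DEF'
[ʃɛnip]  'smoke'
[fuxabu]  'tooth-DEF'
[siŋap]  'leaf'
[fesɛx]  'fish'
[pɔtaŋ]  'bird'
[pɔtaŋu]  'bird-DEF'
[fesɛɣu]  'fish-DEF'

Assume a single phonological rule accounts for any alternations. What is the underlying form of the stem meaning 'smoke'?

/ʃɛnib/

'smoke' shows [p] ~ [b] at the end of the stem ([ʃɛnip] vs [ʃɛnibu]).
The stem 'leaf' ([siŋap], [siŋapu]) shows [p] unchanged in both environments, so [p] cannot be basic with [b] derived before the DEF suffix.
So /b/ is underlying, and a rule of word-final obstruent devoicing — voiced obstruents become voiceless word-finally — gives [p].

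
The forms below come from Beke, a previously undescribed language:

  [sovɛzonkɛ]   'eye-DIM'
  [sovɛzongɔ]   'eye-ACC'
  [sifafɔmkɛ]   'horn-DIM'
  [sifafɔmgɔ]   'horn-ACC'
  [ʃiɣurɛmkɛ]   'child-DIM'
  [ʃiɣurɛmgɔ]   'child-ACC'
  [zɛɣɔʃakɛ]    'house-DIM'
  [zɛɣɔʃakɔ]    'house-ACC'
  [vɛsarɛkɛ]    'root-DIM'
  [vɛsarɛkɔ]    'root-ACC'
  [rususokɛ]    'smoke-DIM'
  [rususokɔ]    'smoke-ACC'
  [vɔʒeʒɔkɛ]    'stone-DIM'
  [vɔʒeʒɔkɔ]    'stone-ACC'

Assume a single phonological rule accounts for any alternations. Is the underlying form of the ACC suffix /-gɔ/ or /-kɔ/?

The ACC morpheme has two allomorphs, [-gɔ] and [-kɔ].
By contrast the DIM suffix keeps its initial [k] throughout — that segment must be underlying.
The ACC suffix is therefore /-gɔ/ underlyingly, with post-vocalic devoicing: voiced stops become voiceless after a vowel.

/-gɔ/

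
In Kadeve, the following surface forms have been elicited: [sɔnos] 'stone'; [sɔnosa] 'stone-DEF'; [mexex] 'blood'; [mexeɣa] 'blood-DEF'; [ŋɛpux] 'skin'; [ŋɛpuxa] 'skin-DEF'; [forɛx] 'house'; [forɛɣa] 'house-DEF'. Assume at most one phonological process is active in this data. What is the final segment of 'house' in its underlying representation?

The root 'house' surfaces as [forɛx] and [forɛɣa], with a stem-final [x] ~ [ɣ] alternation.
The stem 'skin' ([ŋɛpux], [ŋɛpuxa]) shows [x] unchanged in both environments, so [x] cannot be basic with [ɣ] derived before the DEF suffix.
So /ɣ/ is underlying, and a rule of word-final obstruent devoicing — voiced obstruents become voiceless word-finally — gives [x].

/ɣ/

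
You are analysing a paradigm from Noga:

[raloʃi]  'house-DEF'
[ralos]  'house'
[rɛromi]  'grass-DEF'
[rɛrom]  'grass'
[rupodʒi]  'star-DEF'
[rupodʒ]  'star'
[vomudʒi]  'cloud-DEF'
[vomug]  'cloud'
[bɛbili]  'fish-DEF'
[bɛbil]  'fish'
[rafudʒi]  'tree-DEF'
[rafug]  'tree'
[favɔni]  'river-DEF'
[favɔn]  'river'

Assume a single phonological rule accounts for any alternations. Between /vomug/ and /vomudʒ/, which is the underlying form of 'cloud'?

The stem for 'cloud' ends in [dʒ] in [vomudʒi] but [g] in [vomug].
Compare 'star', with invariant [dʒ] in [rupodʒi] and [rupodʒ]: an analysis with underlying /dʒ/ and a rule producing [g] in isolation would wrongly predict alternation here too.
So /g/ is underlying, and a rule of palatalization before a front vowel — /g/ and /s/ become palato-alveolar [dʒ] and [ʃ] before a front vowel — gives [dʒ].

/vomug/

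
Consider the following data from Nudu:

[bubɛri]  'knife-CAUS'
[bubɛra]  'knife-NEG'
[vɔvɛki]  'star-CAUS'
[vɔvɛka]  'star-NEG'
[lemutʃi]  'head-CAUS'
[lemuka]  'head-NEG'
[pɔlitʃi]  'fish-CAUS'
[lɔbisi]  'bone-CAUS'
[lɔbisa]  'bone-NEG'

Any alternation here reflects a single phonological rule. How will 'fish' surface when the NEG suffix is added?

The stem for 'head' ends in [tʃ] in [lemutʃi] but [k] in [lemuka].
The stem 'star' ([vɔvɛki], [vɔvɛka]) shows [k] unchanged in both environments, so [k] cannot be basic with [tʃ] derived before the CAUS suffix.
The underlying segment must be /tʃ/; palato-alveolar /tʃ/ becomes [k] when no front vowel follows, yielding [k] there.
The one attested form of 'fish', [pɔlitʃi], shows underlying /pɔlitʃ/. Applying the same rule when no front vowel follows gives [pɔlika].

[pɔlika]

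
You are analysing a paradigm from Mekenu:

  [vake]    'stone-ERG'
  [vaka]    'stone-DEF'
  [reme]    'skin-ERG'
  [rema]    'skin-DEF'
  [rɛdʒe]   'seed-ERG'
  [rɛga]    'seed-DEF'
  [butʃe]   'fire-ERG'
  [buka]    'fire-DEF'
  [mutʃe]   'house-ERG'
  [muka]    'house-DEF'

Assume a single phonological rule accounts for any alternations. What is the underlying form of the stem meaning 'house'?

/mutʃ/

In [mutʃe] and [muka] the final segment of 'house' alternates: [tʃ] ~ [k].
But 'stone' keeps [k] in both environments ([vake], [vaka]), so there is no rule changing /k/ to [tʃ] before the ERG suffix.
So /tʃ/ is underlying, and a rule of depalatalization — palato-alveolar /tʃ/ and /dʒ/ become [k] and [g] when no front vowel follows — gives [k].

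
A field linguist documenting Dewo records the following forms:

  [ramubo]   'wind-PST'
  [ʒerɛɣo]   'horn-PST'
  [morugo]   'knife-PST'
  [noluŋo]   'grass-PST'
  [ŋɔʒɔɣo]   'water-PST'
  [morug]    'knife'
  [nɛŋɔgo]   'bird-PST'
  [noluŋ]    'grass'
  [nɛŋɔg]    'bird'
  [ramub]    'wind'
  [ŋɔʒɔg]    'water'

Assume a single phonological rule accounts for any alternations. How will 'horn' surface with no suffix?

[ʒerɛg]

The root 'water' surfaces as [ŋɔʒɔɣo] and [ŋɔʒɔg], with a stem-final [ɣ] ~ [g] alternation.
The stem 'bird' ([nɛŋɔgo], [nɛŋɔg]) shows [g] unchanged in both environments, so [g] cannot be basic with [ɣ] derived before the PST suffix.
Therefore /ɣ/ is basic and [g] is derived by word-final hardening (voiced fricatives become stops word-finally).
From [ʒerɛɣo] the stem 'horn' is /ʒerɛɣ/; word-finally this yields [ʒerɛg].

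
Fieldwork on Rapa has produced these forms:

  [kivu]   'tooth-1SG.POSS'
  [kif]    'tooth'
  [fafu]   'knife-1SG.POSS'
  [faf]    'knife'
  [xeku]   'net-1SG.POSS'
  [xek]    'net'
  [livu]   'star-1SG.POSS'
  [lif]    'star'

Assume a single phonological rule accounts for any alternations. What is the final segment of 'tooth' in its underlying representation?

/v/

In [kivu] and [kif] the final segment of 'tooth' alternates: [v] ~ [f].
Compare 'knife', with invariant [f] in [fafu] and [faf]: an analysis with underlying /f/ and a rule producing [v] before the 1SG.POSS suffix would wrongly predict alternation here too.
So /v/ is underlying, and a rule of word-final obstruent devoicing — voiced obstruents become voiceless word-finally — gives [f].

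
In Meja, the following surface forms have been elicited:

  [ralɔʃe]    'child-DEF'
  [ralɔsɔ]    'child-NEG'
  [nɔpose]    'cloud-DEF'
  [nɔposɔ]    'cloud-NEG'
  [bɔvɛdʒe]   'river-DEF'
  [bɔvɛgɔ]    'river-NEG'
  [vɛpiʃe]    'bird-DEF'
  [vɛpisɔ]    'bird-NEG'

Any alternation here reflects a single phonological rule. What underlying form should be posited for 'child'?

In [ralɔʃe] and [ralɔsɔ] the final segment of 'child' alternates: [ʃ] ~ [s].
But 'cloud' keeps [s] in both environments ([nɔpose], [nɔposɔ]), so there is no rule changing /s/ to [ʃ] before the DEF suffix.
The alternation reflects depalatalization: palato-alveolar /dʒ/ and /ʃ/ become [g] and [s] when no front vowel follows. /ʃ/ is underlying.
So 'child' = /ralɔʃ/.

/ralɔʃ/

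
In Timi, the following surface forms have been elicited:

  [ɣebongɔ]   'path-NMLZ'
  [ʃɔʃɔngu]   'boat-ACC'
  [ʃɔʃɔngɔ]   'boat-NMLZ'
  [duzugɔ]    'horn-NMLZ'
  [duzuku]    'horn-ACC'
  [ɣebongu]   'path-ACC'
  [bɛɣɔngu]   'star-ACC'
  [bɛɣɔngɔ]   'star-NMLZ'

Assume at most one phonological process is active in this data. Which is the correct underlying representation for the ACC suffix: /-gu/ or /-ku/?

/-ku/

The ACC suffix surfaces as [-gu] and [-ku], depending on the final segment of the stem.
By contrast the NMLZ suffix keeps its initial [g] throughout — that segment must be underlying.
The ACC suffix is therefore /-ku/ underlyingly, with post-nasal voicing: voiceless stops become voiced after a nasal.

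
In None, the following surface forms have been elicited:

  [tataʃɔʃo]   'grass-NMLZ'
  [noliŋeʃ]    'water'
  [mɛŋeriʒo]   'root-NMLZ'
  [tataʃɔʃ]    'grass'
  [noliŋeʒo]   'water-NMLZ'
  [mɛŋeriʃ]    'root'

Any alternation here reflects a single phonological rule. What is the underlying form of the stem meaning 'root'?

In [mɛŋeriʃ] and [mɛŋeriʒo] the final segment of 'root' alternates: [ʃ] ~ [ʒ].
If /ʃ/ were underlying and a rule turned it into [ʒ] before the NMLZ suffix, 'grass' would also alternate; but it has [ʃ] in both [tataʃɔʃ] and [tataʃɔʃo].
So /ʒ/ is underlying, and a rule of word-final obstruent devoicing — voiced obstruents become voiceless word-finally — gives [ʃ].
The underlying form of 'root' is therefore /mɛŋeriʒ/.

/mɛŋeriʒ/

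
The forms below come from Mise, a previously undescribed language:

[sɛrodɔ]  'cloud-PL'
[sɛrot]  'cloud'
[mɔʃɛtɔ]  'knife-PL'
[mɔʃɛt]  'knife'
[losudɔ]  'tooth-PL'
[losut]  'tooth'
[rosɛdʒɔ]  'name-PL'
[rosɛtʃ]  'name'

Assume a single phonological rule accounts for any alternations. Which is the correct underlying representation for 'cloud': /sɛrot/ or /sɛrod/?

'cloud' shows [d] ~ [t] at the end of the stem ([sɛrodɔ] vs [sɛrot]).
The stem 'knife' ([mɔʃɛtɔ], [mɔʃɛt]) shows [t] unchanged in both environments, so [t] cannot be basic with [d] derived before the PL suffix.
The underlying segment must be /d/; voiced obstruents become voiceless word-finally, yielding [t] there.

/sɛrod/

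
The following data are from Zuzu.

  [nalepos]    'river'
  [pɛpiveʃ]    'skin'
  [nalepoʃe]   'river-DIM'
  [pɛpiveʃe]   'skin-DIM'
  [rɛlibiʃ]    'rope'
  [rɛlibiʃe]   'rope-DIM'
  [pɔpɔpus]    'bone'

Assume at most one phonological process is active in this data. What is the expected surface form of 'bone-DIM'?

[pɔpɔpuʃe]

The root 'river' surfaces as [nalepos] and [nalepoʃe], with a stem-final [s] ~ [ʃ] alternation.
Compare 'rope', with invariant [ʃ] in [rɛlibiʃ] and [rɛlibiʃe]: an analysis with underlying /ʃ/ and a rule producing [s] in isolation would wrongly predict alternation here too.
So /s/ is underlying, and a rule of palatalization before a front vowel — /s/ becomes palato-alveolar [ʃ] before a front vowel — gives [ʃ].
The one attested form of 'bone', [pɔpɔpus], shows underlying /pɔpɔpus/. Applying the same rule before a front vowel gives [pɔpɔpuʃe].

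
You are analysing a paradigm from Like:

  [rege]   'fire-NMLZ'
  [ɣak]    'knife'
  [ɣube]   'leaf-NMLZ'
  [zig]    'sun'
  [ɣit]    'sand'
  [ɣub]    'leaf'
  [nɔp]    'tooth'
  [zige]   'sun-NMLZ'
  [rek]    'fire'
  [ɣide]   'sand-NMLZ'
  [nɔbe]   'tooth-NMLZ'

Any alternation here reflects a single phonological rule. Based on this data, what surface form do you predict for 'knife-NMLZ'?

[ɣage]

'fire' shows [g] ~ [k] at the end of the stem ([rege] vs [rek]).
Compare 'sun', with invariant [g] in [zige] and [zig]: an analysis with underlying /g/ and a rule producing [k] in isolation would wrongly predict alternation here too.
So /k/ is underlying, and a rule of intervocalic voicing — voiceless stops become voiced between vowels — gives [g].
The one attested form of 'knife', [ɣak], shows underlying /ɣak/. Applying the same rule between vowels gives [ɣage].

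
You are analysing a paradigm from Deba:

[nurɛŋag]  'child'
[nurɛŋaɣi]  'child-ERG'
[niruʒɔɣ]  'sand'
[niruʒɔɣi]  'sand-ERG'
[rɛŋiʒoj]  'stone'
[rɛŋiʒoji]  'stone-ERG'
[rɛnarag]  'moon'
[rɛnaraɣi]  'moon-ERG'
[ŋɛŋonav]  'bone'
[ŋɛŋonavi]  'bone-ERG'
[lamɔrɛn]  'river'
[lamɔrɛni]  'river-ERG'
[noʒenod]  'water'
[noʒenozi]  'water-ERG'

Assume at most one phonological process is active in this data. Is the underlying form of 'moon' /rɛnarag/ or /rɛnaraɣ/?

/rɛnarag/

The stem for 'moon' ends in [g] in [rɛnarag] but [ɣ] in [rɛnaraɣi].
But 'sand' keeps [ɣ] in both environments ([niruʒɔɣ], [niruʒɔɣi]), so there is no rule changing /ɣ/ to [g] in isolation.
The alternation reflects intervocalic spirantization: voiced stops become fricatives between vowels. /g/ is underlying.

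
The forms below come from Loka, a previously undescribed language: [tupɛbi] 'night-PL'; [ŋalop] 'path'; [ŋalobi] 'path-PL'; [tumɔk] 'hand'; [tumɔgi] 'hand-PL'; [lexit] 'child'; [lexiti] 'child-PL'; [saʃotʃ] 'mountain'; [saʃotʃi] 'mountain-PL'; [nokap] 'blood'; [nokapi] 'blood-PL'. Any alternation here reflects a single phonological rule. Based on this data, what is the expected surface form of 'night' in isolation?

[tupɛp]

The stem for 'path' ends in [p] in [ŋalop] but [b] in [ŋalobi].
The stem 'blood' ([nokap], [nokapi]) shows [p] unchanged in both environments, so [p] cannot be basic with [b] derived before the PL suffix.
So /b/ is underlying, and a rule of word-final obstruent devoicing — voiced obstruents become voiceless word-finally — gives [p].
The one attested form of 'night', [tupɛbi], shows underlying /tupɛb/. Applying the same rule word-finally gives [tupɛp].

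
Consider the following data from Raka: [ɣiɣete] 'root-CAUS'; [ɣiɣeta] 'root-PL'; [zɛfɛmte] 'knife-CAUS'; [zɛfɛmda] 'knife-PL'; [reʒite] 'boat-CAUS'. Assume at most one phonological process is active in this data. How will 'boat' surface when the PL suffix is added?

The PL suffix surfaces as [-da] and [-ta], depending on the final segment of the stem.
The CAUS suffix, which begins with [t], is invariant after every stem; so [t] is not altered by any rule here.
The PL suffix is therefore /-da/ underlyingly, with post-vocalic devoicing: voiced stops become voiceless after a vowel.
After 'boat', which ends in a vowel, the suffix surfaces as [-ta], giving [reʒita].

[reʒita]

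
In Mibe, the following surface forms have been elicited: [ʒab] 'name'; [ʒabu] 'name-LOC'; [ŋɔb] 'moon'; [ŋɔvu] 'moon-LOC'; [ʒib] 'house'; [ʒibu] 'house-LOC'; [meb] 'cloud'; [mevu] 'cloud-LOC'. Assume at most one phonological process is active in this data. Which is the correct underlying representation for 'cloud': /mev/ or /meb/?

/mev/

In [meb] and [mevu] the final segment of 'cloud' alternates: [b] ~ [v].
But 'house' keeps [b] in both environments ([ʒib], [ʒibu]), so there is no rule changing /b/ to [v] before the LOC suffix.
The underlying segment must be /v/; voiced fricatives become stops word-finally, yielding [b] there.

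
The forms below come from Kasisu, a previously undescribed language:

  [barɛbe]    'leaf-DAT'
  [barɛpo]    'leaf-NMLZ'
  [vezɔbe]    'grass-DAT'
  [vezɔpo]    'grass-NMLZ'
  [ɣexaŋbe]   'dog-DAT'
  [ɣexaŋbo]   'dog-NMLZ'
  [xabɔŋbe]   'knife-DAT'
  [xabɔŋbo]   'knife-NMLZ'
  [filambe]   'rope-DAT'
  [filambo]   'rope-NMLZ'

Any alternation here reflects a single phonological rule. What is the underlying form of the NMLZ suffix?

/-po/

The NMLZ morpheme has two allomorphs, [-bo] and [-po].
By contrast the DAT suffix keeps its initial [b] throughout — that segment must be underlying.
So the underlying form is /-po/, and voiceless stops become voiced after a nasal.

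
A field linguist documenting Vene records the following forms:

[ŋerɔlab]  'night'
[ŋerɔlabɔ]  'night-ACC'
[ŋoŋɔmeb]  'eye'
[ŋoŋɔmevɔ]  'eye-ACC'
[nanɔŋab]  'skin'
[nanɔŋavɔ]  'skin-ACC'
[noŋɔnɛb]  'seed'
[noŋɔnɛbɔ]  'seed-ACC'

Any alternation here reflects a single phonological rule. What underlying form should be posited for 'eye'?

In [ŋoŋɔmeb] and [ŋoŋɔmevɔ] the final segment of 'eye' alternates: [b] ~ [v].
The stem 'seed' ([noŋɔnɛb], [noŋɔnɛbɔ]) shows [b] unchanged in both environments, so [b] cannot be basic with [v] derived before the ACC suffix.
So /v/ is underlying, and a rule of word-final hardening — voiced fricatives become stops word-finally — gives [b].

/ŋoŋɔmev/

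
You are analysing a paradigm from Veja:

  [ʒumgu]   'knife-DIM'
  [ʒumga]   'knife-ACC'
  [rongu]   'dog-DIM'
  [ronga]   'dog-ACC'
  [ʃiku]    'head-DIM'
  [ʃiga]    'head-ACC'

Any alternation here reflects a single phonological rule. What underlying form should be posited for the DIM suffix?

/-ku/

The DIM morpheme has two allomorphs, [-gu] and [-ku].
The ACC suffix, which begins with [g], is invariant after every stem; so [g] is not altered by any rule here.
The DIM suffix is therefore /-ku/ underlyingly, with post-nasal voicing: voiceless stops become voiced after a nasal.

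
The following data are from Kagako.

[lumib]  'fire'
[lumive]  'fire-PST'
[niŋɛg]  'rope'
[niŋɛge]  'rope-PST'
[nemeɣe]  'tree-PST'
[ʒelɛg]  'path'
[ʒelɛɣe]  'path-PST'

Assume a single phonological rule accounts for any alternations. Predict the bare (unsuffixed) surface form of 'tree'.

[nemeg]

In [ʒelɛg] and [ʒelɛɣe] the final segment of 'path' alternates: [g] ~ [ɣ].
The stem 'rope' ([niŋɛg], [niŋɛge]) shows [g] unchanged in both environments, so [g] cannot be basic with [ɣ] derived before the PST suffix.
So /ɣ/ is underlying, and a rule of word-final hardening — voiced fricatives become stops word-finally — gives [g].
From [nemeɣe] the stem 'tree' is /nemeɣ/; word-finally this yields [nemeg].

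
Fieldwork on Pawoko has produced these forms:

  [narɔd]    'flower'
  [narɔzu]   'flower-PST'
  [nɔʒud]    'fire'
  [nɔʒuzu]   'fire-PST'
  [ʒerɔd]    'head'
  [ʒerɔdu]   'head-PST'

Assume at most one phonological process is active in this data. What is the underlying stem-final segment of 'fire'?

/z/

The root 'fire' surfaces as [nɔʒud] and [nɔʒuzu], with a stem-final [d] ~ [z] alternation.
The stem 'head' ([ʒerɔd], [ʒerɔdu]) shows [d] unchanged in both environments, so [d] cannot be basic with [z] derived before the PST suffix.
So /z/ is underlying, and a rule of word-final hardening — voiced fricatives become stops word-finally — gives [d].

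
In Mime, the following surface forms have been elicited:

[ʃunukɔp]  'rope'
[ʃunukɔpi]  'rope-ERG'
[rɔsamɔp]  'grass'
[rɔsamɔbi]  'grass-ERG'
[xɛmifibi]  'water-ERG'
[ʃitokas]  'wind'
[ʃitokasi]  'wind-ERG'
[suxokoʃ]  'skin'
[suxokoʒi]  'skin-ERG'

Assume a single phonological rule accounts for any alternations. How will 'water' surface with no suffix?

[xɛmifip]

In [rɔsamɔp] and [rɔsamɔbi] the final segment of 'grass' alternates: [p] ~ [b].
If /p/ were underlying and a rule turned it into [b] before the ERG suffix, 'rope' would also alternate; but it has [p] in both [ʃunukɔp] and [ʃunukɔpi].
The alternation reflects word-final obstruent devoicing: voiced obstruents become voiceless word-finally. /b/ is underlying.
The one attested form of 'water', [xɛmifibi], shows underlying /xɛmifib/. Applying the same rule word-finally gives [xɛmifip].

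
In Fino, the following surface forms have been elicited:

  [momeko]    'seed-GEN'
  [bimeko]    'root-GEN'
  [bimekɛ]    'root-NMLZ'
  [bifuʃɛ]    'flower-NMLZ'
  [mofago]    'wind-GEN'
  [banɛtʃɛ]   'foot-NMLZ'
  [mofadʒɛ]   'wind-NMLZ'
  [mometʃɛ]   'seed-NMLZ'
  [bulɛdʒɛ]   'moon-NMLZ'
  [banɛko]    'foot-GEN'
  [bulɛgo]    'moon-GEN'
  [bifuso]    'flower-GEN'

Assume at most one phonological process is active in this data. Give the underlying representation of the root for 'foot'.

/banɛtʃ/

The root 'foot' surfaces as [banɛko] and [banɛtʃɛ], with a stem-final [k] ~ [tʃ] alternation.
The stem 'root' ([bimeko], [bimekɛ]) shows [k] unchanged in both environments, so [k] cannot be basic with [tʃ] derived before the NMLZ suffix.
So /tʃ/ is underlying, and a rule of depalatalization — palato-alveolar /tʃ/, /dʒ/ and /ʃ/ become [k], [g] and [s] when no front vowel follows — gives [k].
The underlying form of 'foot' is therefore /banɛtʃ/.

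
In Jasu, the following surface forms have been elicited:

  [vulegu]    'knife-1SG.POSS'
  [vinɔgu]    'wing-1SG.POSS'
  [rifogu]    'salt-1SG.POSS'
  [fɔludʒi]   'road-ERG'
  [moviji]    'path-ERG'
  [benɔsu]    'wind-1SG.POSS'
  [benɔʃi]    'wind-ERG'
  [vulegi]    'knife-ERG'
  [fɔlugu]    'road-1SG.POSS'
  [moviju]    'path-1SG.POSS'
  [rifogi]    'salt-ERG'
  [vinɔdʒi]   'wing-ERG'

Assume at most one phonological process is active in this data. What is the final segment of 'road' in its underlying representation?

'road' shows [dʒ] ~ [g] at the end of the stem ([fɔludʒi] vs [fɔlugu]).
But 'salt' keeps [g] in both environments ([rifogi], [rifogu]), so there is no rule changing /g/ to [dʒ] before the ERG suffix.
So /dʒ/ is underlying, and a rule of depalatalization — palato-alveolar /dʒ/ and /ʃ/ become [g] and [s] when no front vowel follows — gives [g].

/dʒ/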